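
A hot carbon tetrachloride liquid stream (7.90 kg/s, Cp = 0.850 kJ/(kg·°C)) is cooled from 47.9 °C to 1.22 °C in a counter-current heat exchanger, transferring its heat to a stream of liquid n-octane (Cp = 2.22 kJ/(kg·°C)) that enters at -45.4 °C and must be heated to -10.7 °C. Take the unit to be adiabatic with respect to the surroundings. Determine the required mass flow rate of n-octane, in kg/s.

ṁ_c = 4.07 kg/s

Heat released by hot stream: Q = 7.90 × 0.850 × (47.9 − 1.22) = 313.46 kJ/s
Energy balance on cold side (adiabatic exchanger): Q = ṁ_c·Cp_c·(T_c,out − T_c,in)
ṁ_c = 313.46 / [2.22 × (-10.7 − -45.4)] = 4.0691 kg/s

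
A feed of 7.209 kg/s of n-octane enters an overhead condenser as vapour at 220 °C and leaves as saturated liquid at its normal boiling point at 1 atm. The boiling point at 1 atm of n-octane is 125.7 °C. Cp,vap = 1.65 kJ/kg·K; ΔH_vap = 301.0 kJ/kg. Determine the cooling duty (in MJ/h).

vapour 220→125.7 °C: -155.59 kJ/kg
condensation at 125.7 °C: -301 kJ/kg
Δh = -155.59 + -301 = -456.6 kJ/kg
Q = ṁ·Δh = 7.209 kg/s × -456.6 kJ/kg = -3291.6 kJ/s
|Q| = 3291.6 kW = 11850 MJ/h

Q_c = 11800 MJ/h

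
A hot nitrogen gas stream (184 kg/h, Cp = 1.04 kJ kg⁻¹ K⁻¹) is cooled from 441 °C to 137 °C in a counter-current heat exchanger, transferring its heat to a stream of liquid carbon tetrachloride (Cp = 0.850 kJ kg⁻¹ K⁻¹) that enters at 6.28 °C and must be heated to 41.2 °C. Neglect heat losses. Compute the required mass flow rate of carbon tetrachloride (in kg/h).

ṁ_c = 1960 kg/h

Heat released by hot stream: Q = 184 × 1.04 × (441 − 137) = 58173 kJ/h
Energy balance on cold side (adiabatic exchanger): Q = ṁ_c·Cp_c·(T_c,out − T_c,in)
ṁ_c = 58173 / [0.850 × (41.2 − 6.28)] = 1959.9 kg/h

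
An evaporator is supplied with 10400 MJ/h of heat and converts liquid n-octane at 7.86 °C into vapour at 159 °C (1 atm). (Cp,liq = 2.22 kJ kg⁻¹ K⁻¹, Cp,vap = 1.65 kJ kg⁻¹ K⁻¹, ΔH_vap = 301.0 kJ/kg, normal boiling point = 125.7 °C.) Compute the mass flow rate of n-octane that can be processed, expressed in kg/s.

Δh = 2.22×(125.7−7.86) + 301.0 + 1.65×(159−125.7) = 617.55 kJ/kg
Q = 10400 MJ/h = 2888.9 kJ/s = 2888.9 kJ/s
ṁ = Q/Δh = 2888.9 / 617.55 = 4.678 kg/s

ṁ = 4.68 kg/s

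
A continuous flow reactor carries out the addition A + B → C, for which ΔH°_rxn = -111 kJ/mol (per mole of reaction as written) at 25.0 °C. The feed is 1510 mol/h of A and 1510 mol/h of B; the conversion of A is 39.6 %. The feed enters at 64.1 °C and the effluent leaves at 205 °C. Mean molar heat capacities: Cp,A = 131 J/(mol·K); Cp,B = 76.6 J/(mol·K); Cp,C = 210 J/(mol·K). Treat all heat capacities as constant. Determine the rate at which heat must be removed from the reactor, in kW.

Q_out = 6.10 kW

Extent of reaction ξ = 0.396 × 1510 = 597.96 mol/h
Reaction term: ξ·ΔH°_rxn = 597.96 × -111 = -66374 kJ/h
Sensible, feed 64.1→25 °C: -12257 kJ/h
Outlet flows (mol/h): A 912.04, B 912.04, C 597.96
Sensible, products 25→205 °C: 56684 kJ/h
Q = ΔH = -21946 kJ/h = -6.0962 kW
Heat removed = 6.0962 kW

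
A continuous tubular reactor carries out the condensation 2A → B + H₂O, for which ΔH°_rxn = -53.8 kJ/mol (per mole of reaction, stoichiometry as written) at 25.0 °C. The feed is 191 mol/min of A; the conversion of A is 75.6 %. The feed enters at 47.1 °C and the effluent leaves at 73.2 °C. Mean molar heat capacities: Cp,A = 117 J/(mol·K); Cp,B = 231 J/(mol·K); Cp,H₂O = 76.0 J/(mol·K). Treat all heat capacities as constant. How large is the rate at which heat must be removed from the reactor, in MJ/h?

Extent of reaction ξ = 0.756 × 191 / 2 = 72.198 mol/min
Reaction term: ξ·ΔH°_rxn = 72.198 × -53.8 = -3884.3 kJ/min
Sensible, feed 47.1→25 °C: -493.87 kJ/min
Outlet flows (mol/min): A 46.604, B 72.198, H₂O 72.198
Sensible, products 25→73.2 °C: 1331.2 kJ/min
Q = ΔH = -3047 kJ/min = -50.783 kW
Heat removed = 182.82 MJ/h

Q_out = 183 MJ/h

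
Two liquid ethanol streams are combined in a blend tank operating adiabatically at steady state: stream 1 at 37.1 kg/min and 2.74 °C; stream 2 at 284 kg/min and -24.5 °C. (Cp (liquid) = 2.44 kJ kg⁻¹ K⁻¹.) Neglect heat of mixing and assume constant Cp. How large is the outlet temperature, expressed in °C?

T_out = -21.4 °C

Energy balance with Q = 0: Σ ṁᵢCp,ᵢ(T_out − Tᵢ) = 0
T_out = Σ ṁᵢCp,ᵢTᵢ / Σ ṁᵢCp,ᵢ
      = -16729 / 783.48 = -21.353 °C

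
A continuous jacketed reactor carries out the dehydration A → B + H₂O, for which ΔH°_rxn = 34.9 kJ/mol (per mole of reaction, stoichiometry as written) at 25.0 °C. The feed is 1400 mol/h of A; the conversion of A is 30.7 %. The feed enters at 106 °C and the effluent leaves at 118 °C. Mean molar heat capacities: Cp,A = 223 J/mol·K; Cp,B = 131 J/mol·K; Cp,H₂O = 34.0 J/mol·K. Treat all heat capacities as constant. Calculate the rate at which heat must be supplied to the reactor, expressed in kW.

Q_in = 4.56 kW

Extent of reaction ξ = 0.307 × 1400 = 429.8 mol/h
Reaction term: ξ·ΔH°_rxn = 429.8 × 34.9 = 15000 kJ/h
Sensible, feed 106→25 °C: -25288 kJ/h
Outlet flows (mol/h): A 970.2, B 429.8, H₂O 429.8
Sensible, products 25→118 °C: 26716 kJ/h
Q = ΔH = 16428 kJ/h = 4.5634 kW
Heat supplied = 4.5634 kW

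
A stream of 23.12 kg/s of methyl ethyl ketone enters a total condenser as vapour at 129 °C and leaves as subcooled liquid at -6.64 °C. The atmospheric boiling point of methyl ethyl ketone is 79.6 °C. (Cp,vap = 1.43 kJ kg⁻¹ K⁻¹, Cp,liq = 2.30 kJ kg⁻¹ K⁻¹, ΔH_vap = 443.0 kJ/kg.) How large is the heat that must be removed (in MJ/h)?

vapour 129→79.6 °C: -70.642 kJ/kg
condensation at 79.6 °C: -443 kJ/kg
liquid 79.6→-6.64 °C: -198.35 kJ/kg
Δh = -70.642 + -443 + -198.35 = -711.99 kJ/kg
Q = ṁ·Δh = 23.12 kg/s × -711.99 kJ/kg = -16461 kJ/s
|Q| = 16461 kW = 59261 MJ/h

Q_c = 59300 MJ/h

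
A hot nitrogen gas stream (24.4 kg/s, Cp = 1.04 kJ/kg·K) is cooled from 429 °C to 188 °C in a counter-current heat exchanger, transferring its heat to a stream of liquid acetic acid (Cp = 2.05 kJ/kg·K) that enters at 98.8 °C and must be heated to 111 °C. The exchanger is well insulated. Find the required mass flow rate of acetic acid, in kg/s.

ṁ_c = 245 kg/s

Heat released by hot stream: Q = 24.4 × 1.04 × (429 − 188) = 6115.6 kJ/s
Energy balance on cold side (adiabatic exchanger): Q = ṁ_c·Cp_c·(T_c,out − T_c,in)
ṁ_c = 6115.6 / [2.05 × (111 − 98.8)] = 244.53 kg/s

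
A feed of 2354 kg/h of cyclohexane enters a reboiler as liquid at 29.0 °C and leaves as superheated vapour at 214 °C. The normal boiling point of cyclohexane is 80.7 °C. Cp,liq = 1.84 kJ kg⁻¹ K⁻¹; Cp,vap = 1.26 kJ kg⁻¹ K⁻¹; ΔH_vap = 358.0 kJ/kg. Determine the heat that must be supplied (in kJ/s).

liquid 29.0→80.7 °C: 95.128 kJ/kg
vaporisation at 80.7 °C: 358 kJ/kg
vapour 80.7→214 °C: 167.96 kJ/kg
Δh = 95.128 + 358 + 167.96 = 621.09 kJ/kg
Q = ṁ·Δh = 2354 kg/h × 621.09 kJ/kg = 1.462e+06 kJ/h
|Q| = 406.12 kW

Q = 406 kJ/s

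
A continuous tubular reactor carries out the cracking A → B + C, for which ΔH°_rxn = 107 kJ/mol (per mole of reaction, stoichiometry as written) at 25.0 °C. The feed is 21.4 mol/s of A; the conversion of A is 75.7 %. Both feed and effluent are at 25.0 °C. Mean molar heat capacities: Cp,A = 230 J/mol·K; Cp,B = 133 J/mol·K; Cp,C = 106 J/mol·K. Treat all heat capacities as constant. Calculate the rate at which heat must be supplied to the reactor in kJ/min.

Q_in = 104000 kJ/min

Extent of reaction ξ = 0.757 × 21.4 = 16.2 mol/s
Reaction term: ξ·ΔH°_rxn = 16.2 × 107 = 1733.4 kJ/s
Q = ΔH = 1733.4 kJ/s = 1733.4 kW
Heat supplied = 104000 kJ/min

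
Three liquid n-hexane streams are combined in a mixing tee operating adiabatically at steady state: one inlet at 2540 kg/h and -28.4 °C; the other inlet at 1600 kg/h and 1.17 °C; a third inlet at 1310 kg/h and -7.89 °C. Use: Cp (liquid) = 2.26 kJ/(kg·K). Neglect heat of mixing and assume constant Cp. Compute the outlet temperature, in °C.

Adiabatic, steady state ⇒ Σ ṁᵢCp,ᵢ(T_out − Tᵢ) = 0
Σ ṁᵢCp,ᵢTᵢ = 2540×2.26×-28.4 + 1600×2.26×1.17 + 1310×2.26×-7.89 = -182160
Σ ṁᵢCp,ᵢ = 2540×2.26 + 1600×2.26 + 1310×2.26 = 12317
T_out = -182160 / 12317 = -14.789 °C

T_out = -14.8 °C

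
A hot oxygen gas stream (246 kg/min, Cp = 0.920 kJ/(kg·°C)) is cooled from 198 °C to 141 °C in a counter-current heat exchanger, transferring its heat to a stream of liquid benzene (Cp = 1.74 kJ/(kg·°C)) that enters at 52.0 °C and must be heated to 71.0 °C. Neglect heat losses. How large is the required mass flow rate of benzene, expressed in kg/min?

ṁ_c = 390 kg/min

Heat released by hot stream: Q = 246 × 0.920 × (198 − 141) = 12900 kJ/min
Energy balance on cold side (adiabatic exchanger): Q = ṁ_c·Cp_c·(T_c,out − T_c,in)
ṁ_c = 12900 / [1.74 × (71.0 − 52.0)] = 390.21 kg/min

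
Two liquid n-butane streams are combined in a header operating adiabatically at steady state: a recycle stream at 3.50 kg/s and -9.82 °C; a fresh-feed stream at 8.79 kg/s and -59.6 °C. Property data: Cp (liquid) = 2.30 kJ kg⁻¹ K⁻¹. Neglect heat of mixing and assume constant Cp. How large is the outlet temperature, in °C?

Energy balance with Q = 0: Σ ṁᵢCp,ᵢ(T_out − Tᵢ) = 0
Σ ṁᵢCp,ᵢTᵢ = 3.50×2.30×-9.82 + 8.79×2.30×-59.6 = -1284
Σ ṁᵢCp,ᵢ = 3.50×2.30 + 8.79×2.30 = 28.267
T_out = -1284 / 28.267 = -45.423 °C

T_out = -45.4 °C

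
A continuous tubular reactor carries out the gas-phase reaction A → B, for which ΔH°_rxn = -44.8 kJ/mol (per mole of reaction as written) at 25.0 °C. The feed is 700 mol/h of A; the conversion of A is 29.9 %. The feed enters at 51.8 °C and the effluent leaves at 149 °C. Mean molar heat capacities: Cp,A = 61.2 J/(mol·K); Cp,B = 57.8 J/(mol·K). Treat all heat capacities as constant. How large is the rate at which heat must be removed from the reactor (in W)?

Q_out = 1470 W

Extent of reaction ξ = 0.299 × 700 = 209.3 mol/h
Reaction term: ξ·ΔH°_rxn = 209.3 × -44.8 = -9376.6 kJ/h
Sensible, feed 51.8→25 °C: -1148.1 kJ/h
Outlet flows (mol/h): A 490.7, B 209.3
Sensible, products 25→149 °C: 5223.9 kJ/h
Q = ΔH = -5300.8 kJ/h = -1.4725 kW
Heat removed = 1472.5 W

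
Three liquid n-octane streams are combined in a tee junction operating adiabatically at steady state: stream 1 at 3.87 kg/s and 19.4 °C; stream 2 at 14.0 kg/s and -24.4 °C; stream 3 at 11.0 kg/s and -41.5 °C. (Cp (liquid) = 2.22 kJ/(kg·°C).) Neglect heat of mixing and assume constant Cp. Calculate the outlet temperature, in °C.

Adiabatic, steady state ⇒ Σ ṁᵢCp,ᵢ(T_out − Tᵢ) = 0
T_out = Σ ṁᵢCp,ᵢTᵢ / Σ ṁᵢCp,ᵢ
      = -1605.1 / 64.091 = -25.044 °C

T_out = -25.0 °C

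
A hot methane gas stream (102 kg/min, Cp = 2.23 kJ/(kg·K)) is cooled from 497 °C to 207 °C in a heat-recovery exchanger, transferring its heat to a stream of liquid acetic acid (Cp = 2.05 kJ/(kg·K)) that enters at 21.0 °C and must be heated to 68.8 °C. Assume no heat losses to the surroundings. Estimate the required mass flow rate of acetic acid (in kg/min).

ṁ_c = 673 kg/min

Heat released by hot stream: Q = 102 × 2.23 × (497 − 207) = 65963 kJ/min
Energy balance on cold side (adiabatic exchanger): Q = ṁ_c·Cp_c·(T_c,out − T_c,in)
ṁ_c = 65963 / [2.05 × (68.8 − 21.0)] = 673.16 kg/min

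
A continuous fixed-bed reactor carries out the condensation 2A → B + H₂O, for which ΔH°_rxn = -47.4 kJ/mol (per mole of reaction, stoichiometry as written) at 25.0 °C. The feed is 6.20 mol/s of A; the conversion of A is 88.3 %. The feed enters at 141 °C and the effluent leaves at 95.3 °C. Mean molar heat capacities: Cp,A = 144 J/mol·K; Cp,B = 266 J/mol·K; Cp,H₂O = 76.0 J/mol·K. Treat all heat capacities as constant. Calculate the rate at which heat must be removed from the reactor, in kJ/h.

Q_out = 577000 kJ/h

Extent of reaction ξ = 0.883 × 6.20 / 2 = 2.7373 mol/s
Reaction term: ξ·ΔH°_rxn = 2.7373 × -47.4 = -129.75 kJ/s
Sensible, feed 141→25 °C: -103.56 kJ/s
Outlet flows (mol/s): A 0.7254, B 2.7373, H₂O 2.7373
Sensible, products 25→95.3 °C: 73.155 kJ/s
Q = ΔH = -160.16 kJ/s = -160.16 kW
Heat removed = 576570 kJ/h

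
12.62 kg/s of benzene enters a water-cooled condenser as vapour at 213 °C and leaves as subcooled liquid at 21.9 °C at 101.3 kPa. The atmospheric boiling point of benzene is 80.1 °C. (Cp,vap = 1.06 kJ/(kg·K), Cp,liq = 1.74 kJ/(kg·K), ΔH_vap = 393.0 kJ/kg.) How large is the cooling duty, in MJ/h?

Q_c = 28900 MJ/h

vapour 213→80.1 °C: -140.87 kJ/kg
condensation at 80.1 °C: -393 kJ/kg
liquid 80.1→21.9 °C: -101.27 kJ/kg
Δh = -140.87 + -393 + -101.27 = -635.14 kJ/kg
Q = ṁ·Δh = 12.62 kg/s × -635.14 kJ/kg = -8015.5 kJ/s
|Q| = 8015.5 kW = 28856 MJ/h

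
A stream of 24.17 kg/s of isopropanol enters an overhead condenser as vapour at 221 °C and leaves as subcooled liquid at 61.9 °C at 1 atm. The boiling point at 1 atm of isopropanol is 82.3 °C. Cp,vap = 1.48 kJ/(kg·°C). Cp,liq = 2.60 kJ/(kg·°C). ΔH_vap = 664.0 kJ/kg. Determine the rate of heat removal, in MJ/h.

vapour 221→82.3 °C: -205.28 kJ/kg
condensation at 82.3 °C: -664 kJ/kg
liquid 82.3→61.9 °C: -53.04 kJ/kg
Δh = -205.28 + -664 + -53.04 = -922.32 kJ/kg
Q = ṁ·Δh = 24.17 kg/s × -922.32 kJ/kg = -22292 kJ/s
|Q| = 22292 kW = 80253 MJ/h

Q_c = 80300 MJ/h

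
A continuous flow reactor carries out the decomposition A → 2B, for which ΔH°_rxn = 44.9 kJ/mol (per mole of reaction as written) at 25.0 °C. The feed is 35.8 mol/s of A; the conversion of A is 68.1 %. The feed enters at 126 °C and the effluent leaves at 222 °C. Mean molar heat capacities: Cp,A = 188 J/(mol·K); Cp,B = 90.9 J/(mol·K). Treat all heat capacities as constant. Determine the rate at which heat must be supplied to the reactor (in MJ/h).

Q_in = 6160 MJ/h

Extent of reaction ξ = 0.681 × 35.8 = 24.38 mol/s
Reaction term: ξ·ΔH°_rxn = 24.38 × 44.9 = 1094.7 kJ/s
Sensible, feed 126→25 °C: -679.77 kJ/s
Outlet flows (mol/s): A 11.42, B 48.76
Sensible, products 25→222 °C: 1296.1 kJ/s
Q = ΔH = 1711 kJ/s = 1711 kW
Heat supplied = 6159.6 MJ/h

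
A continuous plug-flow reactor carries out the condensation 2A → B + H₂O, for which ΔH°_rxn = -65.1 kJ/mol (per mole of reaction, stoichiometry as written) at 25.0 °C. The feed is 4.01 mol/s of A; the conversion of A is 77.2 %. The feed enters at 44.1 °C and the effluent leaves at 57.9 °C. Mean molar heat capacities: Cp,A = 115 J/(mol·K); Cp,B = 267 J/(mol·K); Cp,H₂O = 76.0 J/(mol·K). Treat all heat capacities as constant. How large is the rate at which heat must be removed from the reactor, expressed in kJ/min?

Q_out = 5320 kJ/min

Extent of reaction ξ = 0.772 × 4.01 / 2 = 1.5479 mol/s
Reaction term: ξ·ΔH°_rxn = 1.5479 × -65.1 = -100.77 kJ/s
Sensible, feed 44.1→25 °C: -8.808 kJ/s
Outlet flows (mol/s): A 0.91428, B 1.5479, H₂O 1.5479
Sensible, products 25→57.9 °C: 20.926 kJ/s
Q = ΔH = -88.647 kJ/s = -88.647 kW
Heat removed = 5318.8 kJ/min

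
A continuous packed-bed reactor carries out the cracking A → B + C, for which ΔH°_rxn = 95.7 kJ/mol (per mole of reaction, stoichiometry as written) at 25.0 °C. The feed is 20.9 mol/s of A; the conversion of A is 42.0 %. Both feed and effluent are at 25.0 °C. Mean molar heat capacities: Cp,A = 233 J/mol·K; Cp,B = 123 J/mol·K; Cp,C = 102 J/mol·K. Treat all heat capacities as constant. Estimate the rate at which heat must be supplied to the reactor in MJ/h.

Q_in = 3020 MJ/h

Extent of reaction ξ = 0.420 × 20.9 = 8.778 mol/s
Reaction term: ξ·ΔH°_rxn = 8.778 × 95.7 = 840.05 kJ/s
Q = ΔH = 840.05 kJ/s = 840.05 kW
Heat supplied = 3024.2 MJ/h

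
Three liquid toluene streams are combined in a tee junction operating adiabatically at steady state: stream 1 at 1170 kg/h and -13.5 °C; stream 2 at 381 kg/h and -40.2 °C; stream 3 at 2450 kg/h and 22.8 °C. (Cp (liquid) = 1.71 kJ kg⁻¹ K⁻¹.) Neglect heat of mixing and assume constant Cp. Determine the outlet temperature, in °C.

T_out = 6.19 °C

No heat crosses the boundary, so H_out = H_in.
T_out = Σ ṁᵢCp,ᵢTᵢ / Σ ṁᵢCp,ᵢ
      = 42320 / 6841.7 = 6.1857 °C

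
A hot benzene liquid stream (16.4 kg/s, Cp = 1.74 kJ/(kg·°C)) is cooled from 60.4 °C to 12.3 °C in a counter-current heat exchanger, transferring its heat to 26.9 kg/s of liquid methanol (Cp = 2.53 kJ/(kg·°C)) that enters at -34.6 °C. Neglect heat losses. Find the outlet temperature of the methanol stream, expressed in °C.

T_c,out = -14.4 °C

Heat released by hot stream: Q = 16.4 × 1.74 × (60.4 − 12.3) = 1372.6 kJ/s
Energy balance on cold side (adiabatic exchanger): Q = ṁ_c·Cp_c·(T_c,out − T_c,in)
T_c,out = -34.6 + 1372.6/(26.9 × 2.53) = -14.432 °C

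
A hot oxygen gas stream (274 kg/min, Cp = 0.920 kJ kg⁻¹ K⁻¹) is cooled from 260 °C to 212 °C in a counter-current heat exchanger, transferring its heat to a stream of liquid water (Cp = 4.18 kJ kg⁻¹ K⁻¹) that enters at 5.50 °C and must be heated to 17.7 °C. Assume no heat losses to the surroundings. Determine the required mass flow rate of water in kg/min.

Heat released by hot stream: Q = 274 × 0.920 × (260 − 212) = 12100 kJ/min
Energy balance on cold side (adiabatic exchanger): Q = ṁ_c·Cp_c·(T_c,out − T_c,in)
ṁ_c = 12100 / [4.18 × (17.7 − 5.50)] = 237.27 kg/min

ṁ_c = 237 kg/min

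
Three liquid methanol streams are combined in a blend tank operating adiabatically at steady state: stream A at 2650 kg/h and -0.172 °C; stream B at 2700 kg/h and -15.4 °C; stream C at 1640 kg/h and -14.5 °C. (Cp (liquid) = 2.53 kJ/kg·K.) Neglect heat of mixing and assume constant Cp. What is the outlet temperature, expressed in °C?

T_out = -9.42 °C

No heat crosses the boundary, so H_out = H_in.
Σ ṁᵢCp,ᵢTᵢ = 2650×2.53×-0.172 + 2700×2.53×-15.4 + 1640×2.53×-14.5 = -166510
Σ ṁᵢCp,ᵢ = 2650×2.53 + 2700×2.53 + 1640×2.53 = 17685
T_out = -166510 / 17685 = -9.4157 °C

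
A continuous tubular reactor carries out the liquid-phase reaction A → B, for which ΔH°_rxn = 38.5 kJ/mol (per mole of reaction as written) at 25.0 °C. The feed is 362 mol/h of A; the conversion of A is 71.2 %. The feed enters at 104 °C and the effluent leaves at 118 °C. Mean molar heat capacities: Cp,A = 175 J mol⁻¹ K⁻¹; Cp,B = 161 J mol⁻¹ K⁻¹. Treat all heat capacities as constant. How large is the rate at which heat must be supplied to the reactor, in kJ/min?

Q_in = 175 kJ/min

Extent of reaction ξ = 0.712 × 362 = 257.74 mol/h
Reaction term: ξ·ΔH°_rxn = 257.74 × 38.5 = 9923.1 kJ/h
Sensible, feed 104→25 °C: -5004.6 kJ/h
Outlet flows (mol/h): A 104.26, B 257.74
Sensible, products 25→118 °C: 5556 kJ/h
Q = ΔH = 10474 kJ/h = 2.9096 kW
Heat supplied = 174.57 kJ/min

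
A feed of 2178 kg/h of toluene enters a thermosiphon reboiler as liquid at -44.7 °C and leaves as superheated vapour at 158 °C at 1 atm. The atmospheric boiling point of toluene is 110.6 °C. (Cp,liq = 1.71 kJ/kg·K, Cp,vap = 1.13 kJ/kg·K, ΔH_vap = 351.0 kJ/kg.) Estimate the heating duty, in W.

Q = 405000 W

liquid -44.7→110.6 °C: 265.56 kJ/kg
vaporisation at 110.6 °C: 351 kJ/kg
vapour 110.6→158 °C: 53.562 kJ/kg
Δh = 265.56 + 351 + 53.562 = 670.12 kJ/kg
Q = ṁ·Δh = 2178 kg/h × 670.12 kJ/kg = 1.4595e+06 kJ/h
|Q| = 405.43 kW = 405430 W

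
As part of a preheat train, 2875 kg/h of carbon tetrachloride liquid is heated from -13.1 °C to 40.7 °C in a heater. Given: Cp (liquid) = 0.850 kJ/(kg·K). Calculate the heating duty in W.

Q = 36500 W

Q = ṁ·Cp·ΔT = 2875 × 0.850 × (40.7 − -13.1) = 131470 kJ/h
Converting: 131470 / 3600 s = 36.52 kW
Heating duty = 36520 W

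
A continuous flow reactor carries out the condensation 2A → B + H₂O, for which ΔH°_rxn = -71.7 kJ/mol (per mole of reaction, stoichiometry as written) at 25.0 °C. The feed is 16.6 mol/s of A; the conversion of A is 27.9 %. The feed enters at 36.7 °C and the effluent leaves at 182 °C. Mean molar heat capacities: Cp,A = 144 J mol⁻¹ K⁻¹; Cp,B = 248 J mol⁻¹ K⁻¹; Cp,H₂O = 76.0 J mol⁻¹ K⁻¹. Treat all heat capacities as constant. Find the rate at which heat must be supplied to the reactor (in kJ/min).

Extent of reaction ξ = 0.279 × 16.6 / 2 = 2.3157 mol/s
Reaction term: ξ·ΔH°_rxn = 2.3157 × -71.7 = -166.04 kJ/s
Sensible, feed 36.7→25 °C: -27.968 kJ/s
Outlet flows (mol/s): A 11.969, B 2.3157, H₂O 2.3157
Sensible, products 25→182 °C: 388.38 kJ/s
Q = ΔH = 194.38 kJ/s = 194.38 kW
Heat supplied = 11663 kJ/min

Q_in = 11700 kJ/min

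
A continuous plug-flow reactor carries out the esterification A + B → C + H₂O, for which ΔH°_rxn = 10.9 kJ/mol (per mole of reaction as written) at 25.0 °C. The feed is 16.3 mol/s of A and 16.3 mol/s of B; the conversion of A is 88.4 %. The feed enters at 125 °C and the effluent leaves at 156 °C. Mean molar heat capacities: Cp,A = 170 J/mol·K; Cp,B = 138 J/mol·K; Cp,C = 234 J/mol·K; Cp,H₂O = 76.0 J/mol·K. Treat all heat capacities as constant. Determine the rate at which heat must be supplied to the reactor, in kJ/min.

Extent of reaction ξ = 0.884 × 16.3 = 14.409 mol/s
Reaction term: ξ·ΔH°_rxn = 14.409 × 10.9 = 157.06 kJ/s
Sensible, feed 125→25 °C: -502.04 kJ/s
Outlet flows (mol/s): A 1.8908, B 1.8908, C 14.409, H₂O 14.409
Sensible, products 25→156 °C: 661.45 kJ/s
Q = ΔH = 316.47 kJ/s = 316.47 kW
Heat supplied = 18988 kJ/min

Q_in = 19000 kJ/min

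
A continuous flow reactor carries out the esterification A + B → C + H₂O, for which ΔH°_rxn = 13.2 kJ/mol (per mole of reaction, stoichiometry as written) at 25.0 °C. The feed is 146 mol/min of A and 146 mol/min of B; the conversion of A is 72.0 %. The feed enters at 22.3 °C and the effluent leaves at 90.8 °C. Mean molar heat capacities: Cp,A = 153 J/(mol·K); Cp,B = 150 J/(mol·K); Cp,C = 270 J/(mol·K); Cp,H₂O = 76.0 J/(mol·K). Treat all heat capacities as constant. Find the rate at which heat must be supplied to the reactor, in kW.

Q_in = 78.6 kW

Extent of reaction ξ = 0.720 × 146 = 105.12 mol/min
Reaction term: ξ·ΔH°_rxn = 105.12 × 13.2 = 1387.6 kJ/min
Sensible, feed 22.3→25 °C: 119.44 kJ/min
Outlet flows (mol/min): A 40.88, B 40.88, C 105.12, H₂O 105.12
Sensible, products 25→90.8 °C: 3208.3 kJ/min
Q = ΔH = 4715.3 kJ/min = 78.589 kW
Heat supplied = 78.589 kW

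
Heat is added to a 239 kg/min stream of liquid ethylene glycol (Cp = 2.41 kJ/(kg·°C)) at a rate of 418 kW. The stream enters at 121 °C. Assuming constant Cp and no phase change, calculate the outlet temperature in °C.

Q = 418 kW = 25080 kJ/min
ΔT = Q/(ṁ·Cp) = 25080/(239×2.41) = 43.542 K
T_out = 121 + 43.542 = 164.54 °C

T_out = 165 °C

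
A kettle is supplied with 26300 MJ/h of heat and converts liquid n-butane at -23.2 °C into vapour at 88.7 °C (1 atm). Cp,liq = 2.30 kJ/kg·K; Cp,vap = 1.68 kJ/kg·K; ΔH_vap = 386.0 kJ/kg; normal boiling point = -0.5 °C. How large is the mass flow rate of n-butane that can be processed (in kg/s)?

ṁ = 12.4 kg/s

Δh = 2.30×(-0.5−-23.2) + 386.0 + 1.68×(88.7−-0.5) = 588.07 kJ/kg
Q = 26300 MJ/h = 7305.6 kJ/s = 7305.6 kJ/s
ṁ = Q/Δh = 7305.6 / 588.07 = 12.423 kg/s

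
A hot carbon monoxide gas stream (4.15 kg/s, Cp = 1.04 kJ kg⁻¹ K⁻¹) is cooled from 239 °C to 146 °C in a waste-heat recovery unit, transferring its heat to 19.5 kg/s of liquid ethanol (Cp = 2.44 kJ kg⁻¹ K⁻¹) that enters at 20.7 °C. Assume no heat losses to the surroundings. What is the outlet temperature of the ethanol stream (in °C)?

Heat released by hot stream: Q = 4.15 × 1.04 × (239 − 146) = 401.39 kJ/s
Energy balance on cold side (adiabatic exchanger): Q = ṁ_c·Cp_c·(T_c,out − T_c,in)
T_c,out = 20.7 + 401.39/(19.5 × 2.44) = 29.136 °C

T_c,out = 29.1 °C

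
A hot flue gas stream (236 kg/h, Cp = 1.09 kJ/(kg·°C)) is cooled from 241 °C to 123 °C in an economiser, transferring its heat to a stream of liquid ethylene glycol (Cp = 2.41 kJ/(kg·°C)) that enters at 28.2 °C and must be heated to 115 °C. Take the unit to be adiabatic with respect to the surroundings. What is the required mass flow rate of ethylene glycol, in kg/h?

Heat released by hot stream: Q = 236 × 1.09 × (241 − 123) = 30354 kJ/h
Energy balance on cold side (adiabatic exchanger): Q = ṁ_c·Cp_c·(T_c,out − T_c,in)
ṁ_c = 30354 / [2.41 × (115 − 28.2)] = 145.11 kg/h

ṁ_c = 145 kg/h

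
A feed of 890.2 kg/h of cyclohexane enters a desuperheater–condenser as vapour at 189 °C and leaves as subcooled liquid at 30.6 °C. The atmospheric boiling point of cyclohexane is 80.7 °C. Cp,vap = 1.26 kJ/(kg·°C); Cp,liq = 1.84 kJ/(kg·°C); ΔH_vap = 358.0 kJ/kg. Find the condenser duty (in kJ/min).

vapour 189→80.7 °C: -136.46 kJ/kg
condensation at 80.7 °C: -358 kJ/kg
liquid 80.7→30.6 °C: -92.184 kJ/kg
Δh = -136.46 + -358 + -92.184 = -586.64 kJ/kg
Q = ṁ·Δh = 890.2 kg/h × -586.64 kJ/kg = -522230 kJ/h
|Q| = 145.06 kW = 8703.8 kJ/min

Q_c = 8700 kJ/min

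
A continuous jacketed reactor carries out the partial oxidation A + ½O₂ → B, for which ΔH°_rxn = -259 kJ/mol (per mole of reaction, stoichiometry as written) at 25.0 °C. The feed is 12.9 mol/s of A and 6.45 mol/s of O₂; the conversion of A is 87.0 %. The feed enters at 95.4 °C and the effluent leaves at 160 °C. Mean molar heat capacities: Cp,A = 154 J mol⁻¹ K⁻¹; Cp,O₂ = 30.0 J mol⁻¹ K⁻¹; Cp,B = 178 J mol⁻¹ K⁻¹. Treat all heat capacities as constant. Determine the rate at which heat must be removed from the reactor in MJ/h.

Q_out = 9910 MJ/h

Extent of reaction ξ = 0.870 × 12.9 = 11.223 mol/s
Reaction term: ξ·ΔH°_rxn = 11.223 × -259 = -2906.8 kJ/s
Sensible, feed 95.4→25 °C: -153.48 kJ/s
Outlet flows (mol/s): A 1.677, O₂ 0.8385, B 11.223
Sensible, products 25→160 °C: 307.95 kJ/s
Q = ΔH = -2752.3 kJ/s = -2752.3 kW
Heat removed = 9908.2 MJ/h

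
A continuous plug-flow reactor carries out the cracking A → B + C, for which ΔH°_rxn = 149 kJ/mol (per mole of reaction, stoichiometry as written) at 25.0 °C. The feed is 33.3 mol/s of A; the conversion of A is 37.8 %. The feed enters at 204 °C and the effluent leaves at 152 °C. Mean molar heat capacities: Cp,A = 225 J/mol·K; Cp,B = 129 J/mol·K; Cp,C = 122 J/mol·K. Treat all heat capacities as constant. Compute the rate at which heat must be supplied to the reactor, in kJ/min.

Extent of reaction ξ = 0.378 × 33.3 = 12.587 mol/s
Reaction term: ξ·ΔH°_rxn = 12.587 × 149 = 1875.5 kJ/s
Sensible, feed 204→25 °C: -1341.2 kJ/s
Outlet flows (mol/s): A 20.713, B 12.587, C 12.587
Sensible, products 25→152 °C: 993.11 kJ/s
Q = ΔH = 1527.5 kJ/s = 1527.5 kW
Heat supplied = 91649 kJ/min

Q_in = 91600 kJ/min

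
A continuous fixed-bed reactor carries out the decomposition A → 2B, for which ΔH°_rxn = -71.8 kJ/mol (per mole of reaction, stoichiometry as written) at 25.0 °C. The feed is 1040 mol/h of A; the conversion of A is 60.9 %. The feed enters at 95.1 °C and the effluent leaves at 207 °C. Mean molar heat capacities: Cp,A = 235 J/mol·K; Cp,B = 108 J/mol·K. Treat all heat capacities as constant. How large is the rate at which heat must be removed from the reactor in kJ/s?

Q_out = 5.64 kJ/s

Extent of reaction ξ = 0.609 × 1040 = 633.36 mol/h
Reaction term: ξ·ΔH°_rxn = 633.36 × -71.8 = -45475 kJ/h
Sensible, feed 95.1→25 °C: -17132 kJ/h
Outlet flows (mol/h): A 406.64, B 1266.7
Sensible, products 25→207 °C: 42291 kJ/h
Q = ΔH = -20317 kJ/h = -5.6436 kW
Heat removed = 5.6436 kJ/s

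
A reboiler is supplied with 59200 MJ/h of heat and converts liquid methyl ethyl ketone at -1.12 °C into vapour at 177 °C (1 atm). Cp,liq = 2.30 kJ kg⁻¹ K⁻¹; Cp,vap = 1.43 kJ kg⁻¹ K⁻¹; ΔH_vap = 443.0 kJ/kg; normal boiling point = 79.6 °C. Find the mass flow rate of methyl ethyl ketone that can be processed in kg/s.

Δh = 2.30×(79.6−-1.12) + 443.0 + 1.43×(177−79.6) = 767.94 kJ/kg
Q = 59200 MJ/h = 16444 kJ/s = 16444 kJ/s
ṁ = Q/Δh = 16444 / 767.94 = 21.414 kg/s

ṁ = 21.4 kg/s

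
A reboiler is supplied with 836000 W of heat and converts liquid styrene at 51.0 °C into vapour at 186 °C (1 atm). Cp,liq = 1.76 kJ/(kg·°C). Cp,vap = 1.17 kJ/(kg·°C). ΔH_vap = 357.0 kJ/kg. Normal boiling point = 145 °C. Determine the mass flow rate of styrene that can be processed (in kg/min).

ṁ = 87.9 kg/min

Δh = 1.76×(145−51.0) + 357.0 + 1.17×(186−145) = 570.41 kJ/kg
Q = 836000 W = 836 kJ/s = 50160 kJ/min
ṁ = Q/Δh = 50160 / 570.41 = 87.937 kg/min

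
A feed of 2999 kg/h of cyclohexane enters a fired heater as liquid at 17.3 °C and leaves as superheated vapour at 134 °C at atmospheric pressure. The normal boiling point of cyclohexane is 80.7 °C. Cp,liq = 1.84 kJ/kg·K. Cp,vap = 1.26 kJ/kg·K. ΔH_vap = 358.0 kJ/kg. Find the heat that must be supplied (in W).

liquid 17.3→80.7 °C: 116.66 kJ/kg
vaporisation at 80.7 °C: 358 kJ/kg
vapour 80.7→134 °C: 67.158 kJ/kg
Δh = 116.66 + 358 + 67.158 = 541.81 kJ/kg
Q = ṁ·Δh = 2999 kg/h × 541.81 kJ/kg = 1.6249e+06 kJ/h
|Q| = 451.36 kW = 451360 W

Q = 451000 W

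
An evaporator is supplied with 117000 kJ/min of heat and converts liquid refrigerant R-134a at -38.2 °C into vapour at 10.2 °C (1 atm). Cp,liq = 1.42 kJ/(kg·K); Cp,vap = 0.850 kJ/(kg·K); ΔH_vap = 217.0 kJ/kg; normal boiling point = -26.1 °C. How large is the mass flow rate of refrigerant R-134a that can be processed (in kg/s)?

ṁ = 7.36 kg/s

Δh = 1.42×(-26.1−-38.2) + 217.0 + 0.850×(10.2−-26.1) = 265.04 kJ/kg
Q = 117000 kJ/min = 1950 kJ/s = 1950 kJ/s
ṁ = Q/Δh = 1950 / 265.04 = 7.3575 kg/s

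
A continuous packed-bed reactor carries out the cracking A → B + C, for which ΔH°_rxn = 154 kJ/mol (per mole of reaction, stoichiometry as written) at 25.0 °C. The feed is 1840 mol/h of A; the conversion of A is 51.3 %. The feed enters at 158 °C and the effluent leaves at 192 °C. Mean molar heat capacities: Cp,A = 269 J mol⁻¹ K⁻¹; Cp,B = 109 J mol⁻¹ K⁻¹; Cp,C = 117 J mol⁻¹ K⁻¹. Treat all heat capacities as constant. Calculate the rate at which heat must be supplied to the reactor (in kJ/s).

Extent of reaction ξ = 0.513 × 1840 = 943.92 mol/h
Reaction term: ξ·ΔH°_rxn = 943.92 × 154 = 145360 kJ/h
Sensible, feed 158→25 °C: -65830 kJ/h
Outlet flows (mol/h): A 896.08, B 943.92, C 943.92
Sensible, products 25→192 °C: 75880 kJ/h
Q = ΔH = 155410 kJ/h = 43.171 kW
Heat supplied = 43.171 kJ/s

Q_in = 43.2 kJ/s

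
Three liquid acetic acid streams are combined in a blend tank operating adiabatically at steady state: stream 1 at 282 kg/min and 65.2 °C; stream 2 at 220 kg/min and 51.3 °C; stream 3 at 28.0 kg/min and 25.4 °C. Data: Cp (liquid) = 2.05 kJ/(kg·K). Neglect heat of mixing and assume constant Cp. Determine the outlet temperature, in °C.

T_out = 57.3 °C

Adiabatic, steady state ⇒ Σ ṁᵢCp,ᵢ(T_out − Tᵢ) = 0
T_out = Σ ṁᵢCp,ᵢTᵢ / Σ ṁᵢCp,ᵢ
      = 62286 / 1086.5 = 57.328 °C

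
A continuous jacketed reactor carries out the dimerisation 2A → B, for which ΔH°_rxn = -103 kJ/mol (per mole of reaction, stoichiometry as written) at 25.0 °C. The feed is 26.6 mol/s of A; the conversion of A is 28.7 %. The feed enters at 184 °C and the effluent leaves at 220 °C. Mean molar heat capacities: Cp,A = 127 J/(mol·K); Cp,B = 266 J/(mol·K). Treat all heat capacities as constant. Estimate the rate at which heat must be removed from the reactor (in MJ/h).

Q_out = 945 MJ/h

Extent of reaction ξ = 0.287 × 26.6 / 2 = 3.8171 mol/s
Reaction term: ξ·ΔH°_rxn = 3.8171 × -103 = -393.16 kJ/s
Sensible, feed 184→25 °C: -537.13 kJ/s
Outlet flows (mol/s): A 18.966, B 3.8171
Sensible, products 25→220 °C: 667.68 kJ/s
Q = ΔH = -262.61 kJ/s = -262.61 kW
Heat removed = 945.41 MJ/h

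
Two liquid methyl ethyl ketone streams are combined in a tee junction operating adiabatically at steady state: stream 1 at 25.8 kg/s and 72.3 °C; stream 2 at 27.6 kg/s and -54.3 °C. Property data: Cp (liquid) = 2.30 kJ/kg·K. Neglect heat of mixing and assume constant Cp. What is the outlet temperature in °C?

Energy balance with Q = 0: Σ ṁᵢCp,ᵢ(T_out − Tᵢ) = 0
T_out = Σ ṁᵢCp,ᵢTᵢ / Σ ṁᵢCp,ᵢ
      = 843.32 / 122.82 = 6.8663 °C

T_out = 6.87 °C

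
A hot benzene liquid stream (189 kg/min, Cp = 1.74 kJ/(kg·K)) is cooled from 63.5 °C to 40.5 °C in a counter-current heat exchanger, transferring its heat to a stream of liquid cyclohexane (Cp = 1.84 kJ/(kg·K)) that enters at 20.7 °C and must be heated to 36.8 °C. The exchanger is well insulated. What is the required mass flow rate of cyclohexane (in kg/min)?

ṁ_c = 255 kg/min

Heat released by hot stream: Q = 189 × 1.74 × (63.5 − 40.5) = 7563.8 kJ/min
Energy balance on cold side (adiabatic exchanger): Q = ṁ_c·Cp_c·(T_c,out − T_c,in)
ṁ_c = 7563.8 / [1.84 × (36.8 − 20.7)] = 255.33 kg/min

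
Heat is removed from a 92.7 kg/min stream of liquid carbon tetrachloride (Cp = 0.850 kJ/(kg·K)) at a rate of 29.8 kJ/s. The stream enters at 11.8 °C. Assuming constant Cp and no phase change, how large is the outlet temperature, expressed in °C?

T_out = -10.9 °C

Q = 29.8 kJ/s = 1788 kJ/min
ΔT = Q/(ṁ·Cp) = 1788/(92.7×0.850) = 22.692 K
T_out = 11.8 − 22.692 = -10.892 °C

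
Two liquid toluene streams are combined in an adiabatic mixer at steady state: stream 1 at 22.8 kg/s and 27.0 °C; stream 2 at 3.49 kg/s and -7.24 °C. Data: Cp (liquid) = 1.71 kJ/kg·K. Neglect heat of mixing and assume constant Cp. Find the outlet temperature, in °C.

Energy balance with Q = 0: Σ ṁᵢCp,ᵢ(T_out − Tᵢ) = 0
T_out = Σ ṁᵢCp,ᵢTᵢ / Σ ṁᵢCp,ᵢ
      = 1009.5 / 44.956 = 22.455 °C

T_out = 22.5 °C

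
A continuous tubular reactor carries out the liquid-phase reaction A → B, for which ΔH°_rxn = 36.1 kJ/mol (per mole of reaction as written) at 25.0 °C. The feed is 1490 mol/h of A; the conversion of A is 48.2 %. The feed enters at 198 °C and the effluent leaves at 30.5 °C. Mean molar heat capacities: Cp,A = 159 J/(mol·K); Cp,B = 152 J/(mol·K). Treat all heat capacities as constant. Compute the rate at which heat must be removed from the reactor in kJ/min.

Q_out = 230 kJ/min

Extent of reaction ξ = 0.482 × 1490 = 718.18 mol/h
Reaction term: ξ·ΔH°_rxn = 718.18 × 36.1 = 25926 kJ/h
Sensible, feed 198→25 °C: -40985 kJ/h
Outlet flows (mol/h): A 771.82, B 718.18
Sensible, products 25→30.5 °C: 1275.4 kJ/h
Q = ΔH = -13784 kJ/h = -3.8288 kW
Heat removed = 229.73 kJ/min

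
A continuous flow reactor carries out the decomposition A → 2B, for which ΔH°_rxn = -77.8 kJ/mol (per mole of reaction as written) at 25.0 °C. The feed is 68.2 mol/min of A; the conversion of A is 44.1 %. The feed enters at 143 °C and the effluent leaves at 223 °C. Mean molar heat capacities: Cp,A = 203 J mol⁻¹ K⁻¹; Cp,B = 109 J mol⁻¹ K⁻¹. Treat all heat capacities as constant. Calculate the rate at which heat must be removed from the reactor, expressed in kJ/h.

Extent of reaction ξ = 0.441 × 68.2 = 30.076 mol/min
Reaction term: ξ·ΔH°_rxn = 30.076 × -77.8 = -2339.9 kJ/min
Sensible, feed 143→25 °C: -1633.7 kJ/min
Outlet flows (mol/min): A 38.124, B 60.152
Sensible, products 25→223 °C: 2830.6 kJ/min
Q = ΔH = -1143 kJ/min = -19.051 kW
Heat removed = 68582 kJ/h

Q_out = 68600 kJ/h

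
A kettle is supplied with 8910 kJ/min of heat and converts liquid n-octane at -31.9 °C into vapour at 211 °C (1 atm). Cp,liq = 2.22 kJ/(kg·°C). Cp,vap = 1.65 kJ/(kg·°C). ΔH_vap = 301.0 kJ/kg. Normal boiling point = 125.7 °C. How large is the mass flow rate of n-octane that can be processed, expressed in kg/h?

ṁ = 675 kg/h

Δh = 2.22×(125.7−-31.9) + 301.0 + 1.65×(211−125.7) = 791.62 kJ/kg
Q = 8910 kJ/min = 148.5 kJ/s = 534600 kJ/h
ṁ = Q/Δh = 534600 / 791.62 = 675.33 kg/h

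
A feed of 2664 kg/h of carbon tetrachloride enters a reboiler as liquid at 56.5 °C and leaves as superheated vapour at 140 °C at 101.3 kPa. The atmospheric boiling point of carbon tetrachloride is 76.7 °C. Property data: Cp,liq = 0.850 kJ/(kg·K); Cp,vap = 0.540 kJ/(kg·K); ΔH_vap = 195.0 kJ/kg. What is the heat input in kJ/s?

liquid 56.5→76.7 °C: 17.17 kJ/kg
vaporisation at 76.7 °C: 195 kJ/kg
vapour 76.7→140 °C: 34.182 kJ/kg
Δh = 17.17 + 195 + 34.182 = 246.35 kJ/kg
Q = ṁ·Δh = 2664 kg/h × 246.35 kJ/kg = 656280 kJ/h
|Q| = 182.3 kW

Q = 182 kJ/s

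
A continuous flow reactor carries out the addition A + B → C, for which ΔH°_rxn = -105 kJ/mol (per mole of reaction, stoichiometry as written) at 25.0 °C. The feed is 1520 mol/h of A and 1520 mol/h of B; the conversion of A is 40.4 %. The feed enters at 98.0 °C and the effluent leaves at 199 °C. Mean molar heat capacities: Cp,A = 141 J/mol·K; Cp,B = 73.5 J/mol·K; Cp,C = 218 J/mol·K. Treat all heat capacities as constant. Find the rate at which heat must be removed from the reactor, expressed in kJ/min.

Extent of reaction ξ = 0.404 × 1520 = 614.08 mol/h
Reaction term: ξ·ΔH°_rxn = 614.08 × -105 = -64478 kJ/h
Sensible, feed 98.0→25 °C: -23801 kJ/h
Outlet flows (mol/h): A 905.92, B 905.92, C 614.08
Sensible, products 25→199 °C: 57105 kJ/h
Q = ΔH = -31174 kJ/h = -8.6596 kW
Heat removed = 519.57 kJ/min

Q_out = 520 kJ/min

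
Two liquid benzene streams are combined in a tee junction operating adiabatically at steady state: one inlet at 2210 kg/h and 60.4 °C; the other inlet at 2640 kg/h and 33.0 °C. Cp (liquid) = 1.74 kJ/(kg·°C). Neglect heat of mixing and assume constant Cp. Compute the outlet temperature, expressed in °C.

No heat crosses the boundary, so H_out = H_in.
T_out = Σ ṁᵢCp,ᵢTᵢ / Σ ṁᵢCp,ᵢ
      = 383850 / 8439 = 45.485 °C

T_out = 45.5 °C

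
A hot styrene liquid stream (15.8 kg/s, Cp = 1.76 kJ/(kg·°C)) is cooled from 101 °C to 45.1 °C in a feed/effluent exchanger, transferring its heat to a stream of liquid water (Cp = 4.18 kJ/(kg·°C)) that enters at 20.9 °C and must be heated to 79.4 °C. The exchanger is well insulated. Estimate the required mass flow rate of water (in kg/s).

Heat released by hot stream: Q = 15.8 × 1.76 × (101 − 45.1) = 1554.5 kJ/s
Energy balance on cold side (adiabatic exchanger): Q = ṁ_c·Cp_c·(T_c,out − T_c,in)
ṁ_c = 1554.5 / [4.18 × (79.4 − 20.9)] = 6.357 kg/s

ṁ_c = 6.36 kg/s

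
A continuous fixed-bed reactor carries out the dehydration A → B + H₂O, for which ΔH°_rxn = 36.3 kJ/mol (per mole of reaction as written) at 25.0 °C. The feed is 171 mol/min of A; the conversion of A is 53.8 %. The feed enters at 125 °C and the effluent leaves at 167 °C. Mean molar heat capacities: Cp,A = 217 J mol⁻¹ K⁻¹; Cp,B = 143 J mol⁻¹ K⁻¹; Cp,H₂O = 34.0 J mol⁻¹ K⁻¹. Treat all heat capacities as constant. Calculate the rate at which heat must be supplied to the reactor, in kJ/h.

Q_in = 263000 kJ/h

Extent of reaction ξ = 0.538 × 171 = 91.998 mol/min
Reaction term: ξ·ΔH°_rxn = 91.998 × 36.3 = 3339.5 kJ/min
Sensible, feed 125→25 °C: -3710.7 kJ/min
Outlet flows (mol/min): A 79.002, B 91.998, H₂O 91.998
Sensible, products 25→167 °C: 4746.6 kJ/min
Q = ΔH = 4375.5 kJ/min = 72.925 kW
Heat supplied = 262530 kJ/h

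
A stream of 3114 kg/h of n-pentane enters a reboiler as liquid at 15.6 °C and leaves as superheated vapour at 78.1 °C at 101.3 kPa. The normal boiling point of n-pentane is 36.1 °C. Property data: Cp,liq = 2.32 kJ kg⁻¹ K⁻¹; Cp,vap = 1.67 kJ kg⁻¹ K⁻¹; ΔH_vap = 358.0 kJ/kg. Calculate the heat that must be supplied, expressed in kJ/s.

liquid 15.6→36.1 °C: 47.56 kJ/kg
vaporisation at 36.1 °C: 358 kJ/kg
vapour 36.1→78.1 °C: 70.14 kJ/kg
Δh = 47.56 + 358 + 70.14 = 475.7 kJ/kg
Q = ṁ·Δh = 3114 kg/h × 475.7 kJ/kg = 1.4813e+06 kJ/h
|Q| = 411.48 kW

Q = 411 kJ/s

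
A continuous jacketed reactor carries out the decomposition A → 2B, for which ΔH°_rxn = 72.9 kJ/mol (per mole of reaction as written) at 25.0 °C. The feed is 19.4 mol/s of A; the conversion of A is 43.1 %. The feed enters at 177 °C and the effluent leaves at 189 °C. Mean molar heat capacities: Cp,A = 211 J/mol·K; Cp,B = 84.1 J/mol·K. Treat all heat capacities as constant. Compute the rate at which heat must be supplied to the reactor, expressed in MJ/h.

Q_in = 2160 MJ/h

Extent of reaction ξ = 0.431 × 19.4 = 8.3614 mol/s
Reaction term: ξ·ΔH°_rxn = 8.3614 × 72.9 = 609.55 kJ/s
Sensible, feed 177→25 °C: -622.2 kJ/s
Outlet flows (mol/s): A 11.039, B 16.723
Sensible, products 25→189 °C: 612.63 kJ/s
Q = ΔH = 599.98 kJ/s = 599.98 kW
Heat supplied = 2159.9 MJ/h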